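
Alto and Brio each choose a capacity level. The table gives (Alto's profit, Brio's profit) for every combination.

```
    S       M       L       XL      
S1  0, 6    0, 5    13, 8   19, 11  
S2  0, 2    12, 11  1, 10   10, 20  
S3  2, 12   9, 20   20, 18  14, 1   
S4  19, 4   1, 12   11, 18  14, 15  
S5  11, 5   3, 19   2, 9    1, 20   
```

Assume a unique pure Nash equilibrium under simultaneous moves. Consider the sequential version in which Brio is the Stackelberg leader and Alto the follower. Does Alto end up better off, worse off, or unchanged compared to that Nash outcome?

Work backward from Alto's decision.
- S: Alto compares 0, 0, 2, 19, 11 and picks S4; Brio would get 4.
- M: Alto compares 0, 12, 9, 1, 3 and picks S2; Brio would get 11.
- L: Alto compares 13, 1, 20, 11, 2 and picks S3; Brio would get 18.
- XL: Alto compares 19, 10, 14, 14, 1 and picks S1; Brio would get 11.
Among 4, 11, 18, 11, the best is 18 at L. Subgame-perfect outcome: (S3, L) with payoffs (20, 18).
For the simultaneous game, intersect best replies.
Alto's best replies: S→S4; M→S2; L→S3; XL→S1.
Brio's best replies: S1→XL; S2→XL; S3→M; S4→L; S5→XL.
Only (S1, XL) has each player best-responding; Nash payoffs (19, 11).
Alto earns 20 sequentially versus 19 at the Nash outcome: better off.

better off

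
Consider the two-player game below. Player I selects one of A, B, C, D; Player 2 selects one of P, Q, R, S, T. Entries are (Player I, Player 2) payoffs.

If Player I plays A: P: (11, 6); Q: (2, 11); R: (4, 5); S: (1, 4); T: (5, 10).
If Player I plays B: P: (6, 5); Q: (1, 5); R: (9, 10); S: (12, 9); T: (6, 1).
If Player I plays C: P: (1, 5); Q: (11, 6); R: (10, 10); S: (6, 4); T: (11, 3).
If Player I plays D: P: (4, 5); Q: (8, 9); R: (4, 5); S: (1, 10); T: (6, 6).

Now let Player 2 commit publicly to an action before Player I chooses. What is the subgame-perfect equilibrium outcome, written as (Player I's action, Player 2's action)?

(C, R)

Work backward from Player I's decision.
- P: BR = A, leader payoff 6.
- Q: BR = C, leader payoff 6.
- R: BR = C, leader payoff 10.
- S: BR = B, leader payoff 9.
- T: BR = C, leader payoff 3.
Player 2's induced payoffs are 6, 6, 10, 9, 3, so Player 2 commits to R. Subgame-perfect outcome: (C, R) with payoffs (10, 10).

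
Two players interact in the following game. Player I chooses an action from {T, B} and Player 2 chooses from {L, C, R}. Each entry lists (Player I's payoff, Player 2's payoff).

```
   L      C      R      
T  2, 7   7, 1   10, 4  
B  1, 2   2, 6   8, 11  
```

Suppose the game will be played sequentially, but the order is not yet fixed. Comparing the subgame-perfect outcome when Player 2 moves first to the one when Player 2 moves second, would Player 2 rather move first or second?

second

If Player I leads: Player 2's best replies are T→L, B→R; Player I's induced payoffs 2, 8; outcome (B, R), payoffs (8, 11).
If Player 2 leads: Player I's best replies are L→T, C→T, R→T; Player 2's induced payoffs 7, 1, 4; outcome (T, L), payoffs (2, 7).
Player 2 gets 7 moving first and 11 moving second, so Player 2 prefers to move second.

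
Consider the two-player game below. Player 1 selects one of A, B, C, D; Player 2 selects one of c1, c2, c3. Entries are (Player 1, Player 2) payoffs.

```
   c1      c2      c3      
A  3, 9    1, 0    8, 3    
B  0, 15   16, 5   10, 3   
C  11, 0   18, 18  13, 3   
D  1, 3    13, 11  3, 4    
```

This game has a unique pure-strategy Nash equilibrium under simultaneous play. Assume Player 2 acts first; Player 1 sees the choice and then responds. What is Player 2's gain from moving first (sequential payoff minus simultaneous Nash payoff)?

Solve by backward induction (Player 2 leads).
- c1 → Player 1 plays C (best of 3, 0, 11, 1); Player 2 gets 0.
- c2 → Player 1 plays C (best of 1, 16, 18, 13); Player 2 gets 18.
- c3 → Player 1 plays C (best of 8, 10, 13, 3); Player 2 gets 3.
Maximizing over 0, 18, 3, Player 2 chooses c2. Subgame-perfect outcome: (C, c2) with payoffs (18, 18).
Under simultaneous play:
Player 1's best replies: c1→C; c2→C; c3→C.
Player 2's best replies: A→c1; B→c1; C→c2; D→c2.
Only (C, c2) has each player best-responding; Nash payoffs (18, 18).
Player 2's commitment gain: 18 − 18 = 0.

0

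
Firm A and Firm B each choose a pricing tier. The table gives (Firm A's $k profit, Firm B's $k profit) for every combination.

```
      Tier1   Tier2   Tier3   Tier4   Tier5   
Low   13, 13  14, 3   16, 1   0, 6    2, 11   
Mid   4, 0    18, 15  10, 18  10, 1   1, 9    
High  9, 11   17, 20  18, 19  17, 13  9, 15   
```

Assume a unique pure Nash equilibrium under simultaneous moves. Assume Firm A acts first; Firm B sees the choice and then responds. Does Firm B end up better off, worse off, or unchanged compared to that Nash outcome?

better off

Backward induction with Firm A moving first.
- Low: Firm B compares 13, 3, 1, 6, 11 and picks Tier1; Firm A would get 13.
- Mid: Firm B compares 0, 15, 18, 1, 9 and picks Tier3; Firm A would get 10.
- High: Firm B compares 11, 20, 19, 13, 15 and picks Tier2; Firm A would get 17.
Firm A's induced payoffs are 13, 10, 17, so Firm A commits to High. Subgame-perfect outcome: (High, Tier2) with payoffs (17, 20).
For the simultaneous game, intersect best replies.
Firm A's best replies: Tier1→Low; Tier2→Mid; Tier3→High; Tier4→High; Tier5→High.
Firm B's best replies: Low→Tier1; Mid→Tier3; High→Tier2.
Only (Low, Tier1) has each player best-responding; Nash payoffs (13, 13).
Firm B earns 20 sequentially versus 13 at the Nash outcome: better off.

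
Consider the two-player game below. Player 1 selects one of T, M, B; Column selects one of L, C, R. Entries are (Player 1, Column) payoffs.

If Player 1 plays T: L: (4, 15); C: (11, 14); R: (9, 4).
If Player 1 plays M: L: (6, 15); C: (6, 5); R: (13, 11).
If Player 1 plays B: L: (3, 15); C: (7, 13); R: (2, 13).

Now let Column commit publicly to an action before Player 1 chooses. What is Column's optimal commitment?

L

Solve by backward induction (Column leads).
- L: Player 1 compares 4, 6, 3 and picks M; Column would get 15.
- C: Player 1 compares 11, 6, 7 and picks T; Column would get 14.
- R: Player 1 compares 9, 13, 2 and picks M; Column would get 11.
Among 15, 14, 11, the best is 15 at L. Subgame-perfect outcome: (M, L) with payoffs (6, 15).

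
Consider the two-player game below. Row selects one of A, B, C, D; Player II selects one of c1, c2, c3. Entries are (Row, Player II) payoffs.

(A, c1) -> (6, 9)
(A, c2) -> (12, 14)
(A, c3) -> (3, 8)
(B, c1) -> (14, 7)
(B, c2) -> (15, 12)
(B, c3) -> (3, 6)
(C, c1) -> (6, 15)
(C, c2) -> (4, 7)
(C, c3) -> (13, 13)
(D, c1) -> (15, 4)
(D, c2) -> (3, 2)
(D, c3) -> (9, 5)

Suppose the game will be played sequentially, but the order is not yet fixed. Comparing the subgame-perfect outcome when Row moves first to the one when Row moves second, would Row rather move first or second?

If Row leads: Player II's best replies are A→c2, B→c2, C→c1, D→c3; Row's induced payoffs 12, 15, 6, 9; outcome (B, c2), payoffs (15, 12).
If Player II leads: Row's best replies are c1→D, c2→B, c3→C; Player II's induced payoffs 4, 12, 13; outcome (C, c3), payoffs (13, 13).
Row gets 15 moving first and 13 moving second, so Row prefers to move first.

first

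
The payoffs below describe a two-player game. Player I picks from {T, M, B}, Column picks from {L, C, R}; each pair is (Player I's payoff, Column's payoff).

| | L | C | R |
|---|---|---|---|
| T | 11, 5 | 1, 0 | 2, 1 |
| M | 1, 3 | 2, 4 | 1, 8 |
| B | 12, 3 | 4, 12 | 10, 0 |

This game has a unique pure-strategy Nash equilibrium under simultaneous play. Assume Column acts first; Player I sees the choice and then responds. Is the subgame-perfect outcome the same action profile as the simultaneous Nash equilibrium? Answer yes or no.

Work backward from Player I's decision.
- L: BR = B, leader payoff 3.
- C: BR = B, leader payoff 12.
- R: BR = B, leader payoff 0.
Column's induced payoffs are 3, 12, 0, so Column commits to C. Subgame-perfect outcome: (B, C) with payoffs (4, 12).
Under simultaneous play:
Player I's best replies: L→B; C→B; R→B.
Column's best replies: T→L; M→R; B→C.
The unique mutual best reply is (B, C), giving (4, 12).
Sequential outcome (B, C) coincides with the Nash profile (B, C).

yes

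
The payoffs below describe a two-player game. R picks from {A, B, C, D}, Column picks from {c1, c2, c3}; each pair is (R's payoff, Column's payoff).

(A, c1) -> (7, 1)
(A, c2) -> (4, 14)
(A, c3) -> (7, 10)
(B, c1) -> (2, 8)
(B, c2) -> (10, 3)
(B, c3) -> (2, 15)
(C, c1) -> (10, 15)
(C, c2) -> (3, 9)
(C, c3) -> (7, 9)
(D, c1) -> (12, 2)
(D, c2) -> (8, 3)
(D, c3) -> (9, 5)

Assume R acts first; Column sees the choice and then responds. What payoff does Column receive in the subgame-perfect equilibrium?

Solve by backward induction (R leads).
- A: BR = c2, leader payoff 4.
- B: BR = c3, leader payoff 2.
- C: BR = c1, leader payoff 10.
- D: BR = c3, leader payoff 9.
R's induced payoffs are 4, 2, 10, 9, so R commits to C. Subgame-perfect outcome: (C, c1) with payoffs (10, 15).

15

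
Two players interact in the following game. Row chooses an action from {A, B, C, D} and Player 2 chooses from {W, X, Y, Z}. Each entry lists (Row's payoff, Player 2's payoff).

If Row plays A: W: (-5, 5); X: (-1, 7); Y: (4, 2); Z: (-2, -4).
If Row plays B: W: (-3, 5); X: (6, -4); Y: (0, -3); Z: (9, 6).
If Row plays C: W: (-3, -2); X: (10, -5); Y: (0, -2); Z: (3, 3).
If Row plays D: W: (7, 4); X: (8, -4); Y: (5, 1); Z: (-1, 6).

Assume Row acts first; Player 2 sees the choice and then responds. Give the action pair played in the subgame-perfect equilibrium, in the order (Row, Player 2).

Backward induction with Row moving first.
- A: Player 2 compares 5, 7, 2, -4 and picks X; Row would get -1.
- B: Player 2 compares 5, -4, -3, 6 and picks Z; Row would get 9.
- C: Player 2 compares -2, -5, -2, 3 and picks Z; Row would get 3.
- D: Player 2 compares 4, -4, 1, 6 and picks Z; Row would get -1.
Row's induced payoffs are -1, 9, 3, -1, so Row commits to B. Subgame-perfect outcome: (B, Z) with payoffs (9, 6).

(B, Z)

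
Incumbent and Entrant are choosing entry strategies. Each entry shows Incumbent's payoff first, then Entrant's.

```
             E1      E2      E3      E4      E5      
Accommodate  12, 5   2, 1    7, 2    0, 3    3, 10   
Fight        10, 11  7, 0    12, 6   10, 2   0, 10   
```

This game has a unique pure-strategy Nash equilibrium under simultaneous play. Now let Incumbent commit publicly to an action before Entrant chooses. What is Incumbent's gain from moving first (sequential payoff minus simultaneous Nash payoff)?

Solve by backward induction (Incumbent leads).
- Accommodate → Entrant plays E5 (best of 5, 1, 2, 3, 10); Incumbent gets 3.
- Fight → Entrant plays E1 (best of 11, 0, 6, 2, 10); Incumbent gets 10.
Among 3, 10, the best is 10 at Fight. Subgame-perfect outcome: (Fight, E1) with payoffs (10, 11).
Now find the simultaneous Nash equilibrium.
Incumbent's best replies: E1→Accommodate; E2→Fight; E3→Fight; E4→Fight; E5→Accommodate.
Entrant's best replies: Accommodate→E5; Fight→E1.
Only (Accommodate, E5) has each player best-responding; Nash payoffs (3, 10).
Incumbent's commitment gain: 10 − 3 = 7.

7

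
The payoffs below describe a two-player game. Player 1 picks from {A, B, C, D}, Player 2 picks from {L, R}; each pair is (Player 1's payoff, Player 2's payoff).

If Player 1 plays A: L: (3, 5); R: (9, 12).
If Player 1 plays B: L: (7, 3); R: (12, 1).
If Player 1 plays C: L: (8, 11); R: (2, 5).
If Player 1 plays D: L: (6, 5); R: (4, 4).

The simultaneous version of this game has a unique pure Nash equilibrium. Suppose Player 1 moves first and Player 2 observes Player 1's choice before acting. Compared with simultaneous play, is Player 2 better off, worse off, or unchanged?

better off

Backward induction with Player 1 moving first.
- A: BR = R, leader payoff 9.
- B: BR = L, leader payoff 7.
- C: BR = L, leader payoff 8.
- D: BR = L, leader payoff 6.
Maximizing over 9, 7, 8, 6, Player 1 chooses A. Subgame-perfect outcome: (A, R) with payoffs (9, 12).
For the simultaneous game, intersect best replies.
Player 1's best replies: L→C; R→B.
Player 2's best replies: A→R; B→L; C→L; D→L.
The unique mutual best reply is (C, L), giving (8, 11).
Player 2 earns 12 sequentially versus 11 at the Nash outcome: better off.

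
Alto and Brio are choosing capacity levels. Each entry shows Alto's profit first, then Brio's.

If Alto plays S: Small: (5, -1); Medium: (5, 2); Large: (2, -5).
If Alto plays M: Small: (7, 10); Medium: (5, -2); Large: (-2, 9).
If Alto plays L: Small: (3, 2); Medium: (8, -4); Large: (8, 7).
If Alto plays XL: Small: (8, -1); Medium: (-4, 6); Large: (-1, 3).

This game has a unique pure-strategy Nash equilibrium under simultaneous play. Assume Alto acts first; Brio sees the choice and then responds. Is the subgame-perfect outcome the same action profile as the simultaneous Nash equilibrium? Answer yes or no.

Backward induction with Alto moving first.
- S: Brio compares -1, 2, -5 and picks Medium; Alto would get 5.
- M: Brio compares 10, -2, 9 and picks Small; Alto would get 7.
- L: Brio compares 2, -4, 7 and picks Large; Alto would get 8.
- XL: Brio compares -1, 6, 3 and picks Medium; Alto would get -4.
Maximizing over 5, 7, 8, -4, Alto chooses L. Subgame-perfect outcome: (L, Large) with payoffs (8, 7).
For the simultaneous game, intersect best replies.
Alto's best replies: Small→XL; Medium→L; Large→L.
Brio's best replies: S→Medium; M→Small; L→Large; XL→Medium.
The unique mutual best reply is (L, Large), giving (8, 7).
Sequential outcome (L, Large) coincides with the Nash profile (L, Large).

yes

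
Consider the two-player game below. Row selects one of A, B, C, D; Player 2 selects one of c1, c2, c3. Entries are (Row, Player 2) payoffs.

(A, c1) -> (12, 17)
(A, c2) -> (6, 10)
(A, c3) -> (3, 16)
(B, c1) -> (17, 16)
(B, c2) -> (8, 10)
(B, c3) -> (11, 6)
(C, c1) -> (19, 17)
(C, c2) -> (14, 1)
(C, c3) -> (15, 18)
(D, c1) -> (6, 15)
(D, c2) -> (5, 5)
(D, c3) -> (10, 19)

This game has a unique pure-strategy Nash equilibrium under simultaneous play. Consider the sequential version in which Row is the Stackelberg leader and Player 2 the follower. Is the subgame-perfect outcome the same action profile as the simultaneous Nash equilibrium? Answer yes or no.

Player 2 best-responds to each possible Row move:
- A: BR = c1, leader payoff 12.
- B: BR = c1, leader payoff 17.
- C: BR = c3, leader payoff 15.
- D: BR = c3, leader payoff 10.
Maximizing over 12, 17, 15, 10, Row chooses B. Subgame-perfect outcome: (B, c1) with payoffs (17, 16).
For the simultaneous game, intersect best replies.
Row's best replies: c1→C; c2→C; c3→C.
Player 2's best replies: A→c1; B→c1; C→c3; D→c3.
Only (C, c3) has each player best-responding; Nash payoffs (15, 18).
Sequential outcome (B, c1) differs from the Nash profile (C, c3).

no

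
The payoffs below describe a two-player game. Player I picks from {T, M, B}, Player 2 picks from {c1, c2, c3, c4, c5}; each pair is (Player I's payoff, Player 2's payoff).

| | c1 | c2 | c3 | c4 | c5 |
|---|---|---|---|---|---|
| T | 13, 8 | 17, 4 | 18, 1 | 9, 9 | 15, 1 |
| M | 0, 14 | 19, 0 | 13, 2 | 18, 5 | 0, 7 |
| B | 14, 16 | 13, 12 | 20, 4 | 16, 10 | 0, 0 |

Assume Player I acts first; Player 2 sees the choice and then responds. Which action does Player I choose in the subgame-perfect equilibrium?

B

Player 2 best-responds to each possible Player I move:
- T: Player 2 compares 8, 4, 1, 9, 1 and picks c4; Player I would get 9.
- M: Player 2 compares 14, 0, 2, 5, 7 and picks c1; Player I would get 0.
- B: Player 2 compares 16, 12, 4, 10, 0 and picks c1; Player I would get 14.
Maximizing over 9, 0, 14, Player I chooses B. Subgame-perfect outcome: (B, c1) with payoffs (14, 16).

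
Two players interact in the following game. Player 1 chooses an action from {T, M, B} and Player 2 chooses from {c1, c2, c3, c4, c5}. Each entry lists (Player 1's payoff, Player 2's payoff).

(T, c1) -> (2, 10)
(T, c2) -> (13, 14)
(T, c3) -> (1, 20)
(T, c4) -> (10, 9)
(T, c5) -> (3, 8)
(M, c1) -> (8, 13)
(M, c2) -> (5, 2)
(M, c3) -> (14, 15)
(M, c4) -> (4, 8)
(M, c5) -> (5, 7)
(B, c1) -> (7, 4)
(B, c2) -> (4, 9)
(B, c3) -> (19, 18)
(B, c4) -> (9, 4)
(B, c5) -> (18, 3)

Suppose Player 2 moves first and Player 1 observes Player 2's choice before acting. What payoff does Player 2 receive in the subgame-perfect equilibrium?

Player 1 best-responds to each possible Player 2 move:
- c1: Player 1 compares 2, 8, 7 and picks M; Player 2 would get 13.
- c2: Player 1 compares 13, 5, 4 and picks T; Player 2 would get 14.
- c3: Player 1 compares 1, 14, 19 and picks B; Player 2 would get 18.
- c4: Player 1 compares 10, 4, 9 and picks T; Player 2 would get 9.
- c5: Player 1 compares 3, 5, 18 and picks B; Player 2 would get 3.
Maximizing over 13, 14, 18, 9, 3, Player 2 chooses c3. Subgame-perfect outcome: (B, c3) with payoffs (19, 18).

18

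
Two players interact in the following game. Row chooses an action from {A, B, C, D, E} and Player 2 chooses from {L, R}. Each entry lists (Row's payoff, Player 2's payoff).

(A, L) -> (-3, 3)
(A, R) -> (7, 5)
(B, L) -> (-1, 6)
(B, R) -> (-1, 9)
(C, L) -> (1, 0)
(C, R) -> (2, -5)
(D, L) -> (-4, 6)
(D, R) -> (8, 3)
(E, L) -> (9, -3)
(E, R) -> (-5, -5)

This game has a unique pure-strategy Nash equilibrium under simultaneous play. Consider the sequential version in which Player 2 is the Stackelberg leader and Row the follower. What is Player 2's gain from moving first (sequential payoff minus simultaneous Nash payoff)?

6

Solve by backward induction (Player 2 leads).
- L: BR = E, leader payoff -3.
- R: BR = D, leader payoff 3.
Among -3, 3, the best is 3 at R. Subgame-perfect outcome: (D, R) with payoffs (8, 3).
Under simultaneous play:
Row's best replies: L→E; R→D.
Player 2's best replies: A→R; B→R; C→L; D→L; E→L.
Only (E, L) has each player best-responding; Nash payoffs (9, -3).
Player 2's commitment gain: 3 − -3 = 6.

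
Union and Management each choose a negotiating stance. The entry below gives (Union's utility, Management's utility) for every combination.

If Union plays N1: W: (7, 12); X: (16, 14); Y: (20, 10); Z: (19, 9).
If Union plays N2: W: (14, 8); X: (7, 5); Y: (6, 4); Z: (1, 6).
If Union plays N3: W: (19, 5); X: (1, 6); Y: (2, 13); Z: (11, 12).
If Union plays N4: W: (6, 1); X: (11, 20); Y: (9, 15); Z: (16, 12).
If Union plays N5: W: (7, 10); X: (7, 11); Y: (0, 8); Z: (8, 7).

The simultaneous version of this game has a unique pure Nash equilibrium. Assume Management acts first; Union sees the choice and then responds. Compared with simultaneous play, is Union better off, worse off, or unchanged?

Solve by backward induction (Management leads).
- W: Union compares 7, 14, 19, 6, 7 and picks N3; Management would get 5.
- X: Union compares 16, 7, 1, 11, 7 and picks N1; Management would get 14.
- Y: Union compares 20, 6, 2, 9, 0 and picks N1; Management would get 10.
- Z: Union compares 19, 1, 11, 16, 8 and picks N1; Management would get 9.
Among 5, 14, 10, 9, the best is 14 at X. Subgame-perfect outcome: (N1, X) with payoffs (16, 14).
For the simultaneous game, intersect best replies.
Union's best replies: W→N3; X→N1; Y→N1; Z→N1.
Management's best replies: N1→X; N2→W; N3→Y; N4→X; N5→X.
The unique mutual best reply is (N1, X), giving (16, 14).
Union earns 16 sequentially versus 16 at the Nash outcome: unchanged.

unchanged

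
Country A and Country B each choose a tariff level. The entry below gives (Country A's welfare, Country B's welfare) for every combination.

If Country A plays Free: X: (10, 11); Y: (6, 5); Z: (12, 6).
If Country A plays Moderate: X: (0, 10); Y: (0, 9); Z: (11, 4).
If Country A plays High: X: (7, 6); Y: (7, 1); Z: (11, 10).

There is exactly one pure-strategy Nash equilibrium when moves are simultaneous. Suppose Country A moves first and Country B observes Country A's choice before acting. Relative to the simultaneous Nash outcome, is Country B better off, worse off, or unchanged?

Work backward from Country B's decision.
- Free → Country B plays X (best of 11, 5, 6); Country A gets 10.
- Moderate → Country B plays X (best of 10, 9, 4); Country A gets 0.
- High → Country B plays Z (best of 6, 1, 10); Country A gets 11.
Country A's induced payoffs are 10, 0, 11, so Country A commits to High. Subgame-perfect outcome: (High, Z) with payoffs (11, 10).
For the simultaneous game, intersect best replies.
Country A's best replies: X→Free; Y→High; Z→Free.
Country B's best replies: Free→X; Moderate→X; High→Z.
The unique mutual best reply is (Free, X), giving (10, 11).
Country B earns 10 sequentially versus 11 at the Nash outcome: worse off.

worse off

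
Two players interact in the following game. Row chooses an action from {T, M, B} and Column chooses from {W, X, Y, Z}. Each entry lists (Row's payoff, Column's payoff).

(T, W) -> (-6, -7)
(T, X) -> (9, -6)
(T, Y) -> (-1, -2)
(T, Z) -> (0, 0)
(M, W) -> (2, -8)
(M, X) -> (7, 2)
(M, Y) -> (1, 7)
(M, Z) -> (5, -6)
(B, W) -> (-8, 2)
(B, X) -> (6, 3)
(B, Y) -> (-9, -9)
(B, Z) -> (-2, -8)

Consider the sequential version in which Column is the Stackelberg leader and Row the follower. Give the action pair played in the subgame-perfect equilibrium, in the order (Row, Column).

Solve by backward induction (Column leads).
- W → Row plays M (best of -6, 2, -8); Column gets -8.
- X → Row plays T (best of 9, 7, 6); Column gets -6.
- Y → Row plays M (best of -1, 1, -9); Column gets 7.
- Z → Row plays M (best of 0, 5, -2); Column gets -6.
Maximizing over -8, -6, 7, -6, Column chooses Y. Subgame-perfect outcome: (M, Y) with payoffs (1, 7).

(M, Y)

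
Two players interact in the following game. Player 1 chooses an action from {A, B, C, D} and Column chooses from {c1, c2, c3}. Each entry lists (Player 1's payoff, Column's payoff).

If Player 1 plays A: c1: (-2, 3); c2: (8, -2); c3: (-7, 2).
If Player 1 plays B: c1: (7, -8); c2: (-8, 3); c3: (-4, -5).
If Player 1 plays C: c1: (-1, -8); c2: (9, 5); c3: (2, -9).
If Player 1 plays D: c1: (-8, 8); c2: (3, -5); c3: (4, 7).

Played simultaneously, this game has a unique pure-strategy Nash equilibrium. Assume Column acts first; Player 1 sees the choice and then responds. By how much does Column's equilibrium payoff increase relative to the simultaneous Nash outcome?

2

Backward induction with Column moving first.
- c1 → Player 1 plays B (best of -2, 7, -1, -8); Column gets -8.
- c2 → Player 1 plays C (best of 8, -8, 9, 3); Column gets 5.
- c3 → Player 1 plays D (best of -7, -4, 2, 4); Column gets 7.
Maximizing over -8, 5, 7, Column chooses c3. Subgame-perfect outcome: (D, c3) with payoffs (4, 7).
Now find the simultaneous Nash equilibrium.
Player 1's best replies: c1→B; c2→C; c3→D.
Column's best replies: A→c1; B→c2; C→c2; D→c1.
The unique mutual best reply is (C, c2), giving (9, 5).
Column's commitment gain: 7 − 5 = 2.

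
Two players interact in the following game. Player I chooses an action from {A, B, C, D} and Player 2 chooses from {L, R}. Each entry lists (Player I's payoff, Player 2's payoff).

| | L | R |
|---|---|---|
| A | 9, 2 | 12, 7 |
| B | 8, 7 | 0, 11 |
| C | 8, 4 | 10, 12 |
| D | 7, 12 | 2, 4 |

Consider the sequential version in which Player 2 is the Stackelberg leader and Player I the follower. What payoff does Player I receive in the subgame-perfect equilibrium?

12

Backward induction with Player 2 moving first.
- L: BR = A, leader payoff 2.
- R: BR = A, leader payoff 7.
Player 2's induced payoffs are 2, 7, so Player 2 commits to R. Subgame-perfect outcome: (A, R) with payoffs (12, 7).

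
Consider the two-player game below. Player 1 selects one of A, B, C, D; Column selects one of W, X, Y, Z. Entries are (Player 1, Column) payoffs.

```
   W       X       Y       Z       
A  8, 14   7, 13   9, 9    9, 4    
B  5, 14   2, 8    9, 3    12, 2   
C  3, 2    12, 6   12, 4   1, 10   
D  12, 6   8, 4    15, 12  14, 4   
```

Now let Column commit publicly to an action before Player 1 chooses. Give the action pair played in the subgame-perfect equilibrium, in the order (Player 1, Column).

(D, Y)

Player 1 best-responds to each possible Column move:
- W: BR = D, leader payoff 6.
- X: BR = C, leader payoff 6.
- Y: BR = D, leader payoff 12.
- Z: BR = D, leader payoff 4.
Column's induced payoffs are 6, 6, 12, 4, so Column commits to Y. Subgame-perfect outcome: (D, Y) with payoffs (15, 12).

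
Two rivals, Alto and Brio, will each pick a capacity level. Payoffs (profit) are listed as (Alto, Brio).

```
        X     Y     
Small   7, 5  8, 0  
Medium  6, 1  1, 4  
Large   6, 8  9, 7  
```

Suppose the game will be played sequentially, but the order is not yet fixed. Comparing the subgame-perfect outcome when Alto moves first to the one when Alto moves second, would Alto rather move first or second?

second

If Alto leads: Brio's best replies are Small→X, Medium→Y, Large→X; Alto's induced payoffs 7, 1, 6; outcome (Small, X), payoffs (7, 5).
If Brio leads: Alto's best replies are X→Small, Y→Large; Brio's induced payoffs 5, 7; outcome (Large, Y), payoffs (9, 7).
Alto gets 7 moving first and 9 moving second, so Alto prefers to move second.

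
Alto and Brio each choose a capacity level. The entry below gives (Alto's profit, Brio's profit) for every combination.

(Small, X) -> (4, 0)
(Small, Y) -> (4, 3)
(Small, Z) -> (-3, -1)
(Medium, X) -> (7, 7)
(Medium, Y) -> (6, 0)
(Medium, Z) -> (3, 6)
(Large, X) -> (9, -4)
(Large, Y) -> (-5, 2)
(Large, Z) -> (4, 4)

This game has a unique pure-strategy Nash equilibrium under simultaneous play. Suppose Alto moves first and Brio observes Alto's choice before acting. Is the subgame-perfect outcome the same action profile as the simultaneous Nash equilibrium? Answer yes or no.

Solve by backward induction (Alto leads).
- Small: BR = Y, leader payoff 4.
- Medium: BR = X, leader payoff 7.
- Large: BR = Z, leader payoff 4.
Maximizing over 4, 7, 4, Alto chooses Medium. Subgame-perfect outcome: (Medium, X) with payoffs (7, 7).
For the simultaneous game, intersect best replies.
Alto's best replies: X→Large; Y→Medium; Z→Large.
Brio's best replies: Small→Y; Medium→X; Large→Z.
Only (Large, Z) has each player best-responding; Nash payoffs (4, 4).
Sequential outcome (Medium, X) differs from the Nash profile (Large, Z).

no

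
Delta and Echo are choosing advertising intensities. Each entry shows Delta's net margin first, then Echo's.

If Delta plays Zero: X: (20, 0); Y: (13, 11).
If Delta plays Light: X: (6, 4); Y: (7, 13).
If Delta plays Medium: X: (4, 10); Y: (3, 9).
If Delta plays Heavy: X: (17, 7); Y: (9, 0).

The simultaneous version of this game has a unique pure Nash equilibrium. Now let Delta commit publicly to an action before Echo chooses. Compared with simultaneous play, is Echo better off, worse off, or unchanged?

worse off

Backward induction with Delta moving first.
- Zero: Echo compares 0, 11 and picks Y; Delta would get 13.
- Light: Echo compares 4, 13 and picks Y; Delta would get 7.
- Medium: Echo compares 10, 9 and picks X; Delta would get 4.
- Heavy: Echo compares 7, 0 and picks X; Delta would get 17.
Maximizing over 13, 7, 4, 17, Delta chooses Heavy. Subgame-perfect outcome: (Heavy, X) with payoffs (17, 7).
Now find the simultaneous Nash equilibrium.
Delta's best replies: X→Zero; Y→Zero.
Echo's best replies: Zero→Y; Light→Y; Medium→X; Heavy→X.
The unique mutual best reply is (Zero, Y), giving (13, 11).
Echo earns 7 sequentially versus 11 at the Nash outcome: worse off.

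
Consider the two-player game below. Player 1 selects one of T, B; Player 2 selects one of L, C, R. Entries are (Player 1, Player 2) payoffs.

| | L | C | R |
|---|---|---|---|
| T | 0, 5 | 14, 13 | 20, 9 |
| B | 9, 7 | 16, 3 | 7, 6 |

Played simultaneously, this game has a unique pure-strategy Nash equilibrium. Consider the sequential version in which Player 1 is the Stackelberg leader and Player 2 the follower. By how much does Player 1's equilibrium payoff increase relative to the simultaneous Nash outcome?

5

Work backward from Player 2's decision.
- T: Player 2 compares 5, 13, 9 and picks C; Player 1 would get 14.
- B: Player 2 compares 7, 3, 6 and picks L; Player 1 would get 9.
Among 14, 9, the best is 14 at T. Subgame-perfect outcome: (T, C) with payoffs (14, 13).
Under simultaneous play:
Player 1's best replies: L→B; C→B; R→T.
Player 2's best replies: T→C; B→L.
Only (B, L) has each player best-responding; Nash payoffs (9, 7).
Player 1's commitment gain: 14 − 9 = 5.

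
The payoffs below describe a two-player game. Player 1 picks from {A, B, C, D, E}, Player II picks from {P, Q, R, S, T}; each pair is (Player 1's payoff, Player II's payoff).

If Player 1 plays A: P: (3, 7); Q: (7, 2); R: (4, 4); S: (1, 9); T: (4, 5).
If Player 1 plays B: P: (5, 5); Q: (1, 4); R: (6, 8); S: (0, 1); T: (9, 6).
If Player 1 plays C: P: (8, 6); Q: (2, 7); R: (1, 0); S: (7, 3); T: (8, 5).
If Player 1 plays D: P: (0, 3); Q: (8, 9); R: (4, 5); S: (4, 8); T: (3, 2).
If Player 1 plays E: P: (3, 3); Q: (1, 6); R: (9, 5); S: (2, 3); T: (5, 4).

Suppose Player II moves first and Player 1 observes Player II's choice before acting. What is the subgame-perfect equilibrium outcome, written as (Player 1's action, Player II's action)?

(D, Q)

Work backward from Player 1's decision.
- P: BR = C, leader payoff 6.
- Q: BR = D, leader payoff 9.
- R: BR = E, leader payoff 5.
- S: BR = C, leader payoff 3.
- T: BR = B, leader payoff 6.
Maximizing over 6, 9, 5, 3, 6, Player II chooses Q. Subgame-perfect outcome: (D, Q) with payoffs (8, 9).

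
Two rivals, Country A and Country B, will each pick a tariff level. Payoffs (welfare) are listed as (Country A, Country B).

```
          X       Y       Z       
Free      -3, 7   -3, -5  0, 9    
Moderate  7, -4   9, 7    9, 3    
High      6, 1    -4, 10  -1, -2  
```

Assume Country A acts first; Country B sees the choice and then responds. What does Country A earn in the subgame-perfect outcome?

9

Backward induction with Country A moving first.
- Free: BR = Z, leader payoff 0.
- Moderate: BR = Y, leader payoff 9.
- High: BR = Y, leader payoff -4.
Maximizing over 0, 9, -4, Country A chooses Moderate. Subgame-perfect outcome: (Moderate, Y) with payoffs (9, 7).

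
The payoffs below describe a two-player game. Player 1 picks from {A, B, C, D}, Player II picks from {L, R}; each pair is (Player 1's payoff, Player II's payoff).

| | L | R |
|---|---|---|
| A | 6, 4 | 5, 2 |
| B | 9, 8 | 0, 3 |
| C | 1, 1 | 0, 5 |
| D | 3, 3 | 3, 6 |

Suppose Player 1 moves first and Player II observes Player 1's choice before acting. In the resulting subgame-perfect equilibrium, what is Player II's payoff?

8

Backward induction with Player 1 moving first.
- A: BR = L, leader payoff 6.
- B: BR = L, leader payoff 9.
- C: BR = R, leader payoff 0.
- D: BR = R, leader payoff 3.
Maximizing over 6, 9, 0, 3, Player 1 chooses B. Subgame-perfect outcome: (B, L) with payoffs (9, 8).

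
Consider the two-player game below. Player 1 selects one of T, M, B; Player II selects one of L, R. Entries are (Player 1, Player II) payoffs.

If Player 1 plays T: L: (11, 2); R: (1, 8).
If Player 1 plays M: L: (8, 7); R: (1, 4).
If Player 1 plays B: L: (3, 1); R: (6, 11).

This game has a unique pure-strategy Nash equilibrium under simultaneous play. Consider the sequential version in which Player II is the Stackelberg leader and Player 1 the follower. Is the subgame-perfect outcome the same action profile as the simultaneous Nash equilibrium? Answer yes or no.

Backward induction with Player II moving first.
- L: Player 1 compares 11, 8, 3 and picks T; Player II would get 2.
- R: Player 1 compares 1, 1, 6 and picks B; Player II would get 11.
Maximizing over 2, 11, Player II chooses R. Subgame-perfect outcome: (B, R) with payoffs (6, 11).
For the simultaneous game, intersect best replies.
Player 1's best replies: L→T; R→B.
Player II's best replies: T→R; M→L; B→R.
Only (B, R) has each player best-responding; Nash payoffs (6, 11).
Sequential outcome (B, R) coincides with the Nash profile (B, R).

yes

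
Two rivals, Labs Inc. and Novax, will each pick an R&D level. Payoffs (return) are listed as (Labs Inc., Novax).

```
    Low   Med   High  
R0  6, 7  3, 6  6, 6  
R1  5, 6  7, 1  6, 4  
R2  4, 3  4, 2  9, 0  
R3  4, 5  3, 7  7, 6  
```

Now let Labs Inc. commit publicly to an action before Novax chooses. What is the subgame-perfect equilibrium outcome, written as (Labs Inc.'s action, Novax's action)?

(R0, Low)

Backward induction with Labs Inc. moving first.
- R0: BR = Low, leader payoff 6.
- R1: BR = Low, leader payoff 5.
- R2: BR = Low, leader payoff 4.
- R3: BR = Med, leader payoff 3.
Labs Inc.'s induced payoffs are 6, 5, 4, 3, so Labs Inc. commits to R0. Subgame-perfect outcome: (R0, Low) with payoffs (6, 7).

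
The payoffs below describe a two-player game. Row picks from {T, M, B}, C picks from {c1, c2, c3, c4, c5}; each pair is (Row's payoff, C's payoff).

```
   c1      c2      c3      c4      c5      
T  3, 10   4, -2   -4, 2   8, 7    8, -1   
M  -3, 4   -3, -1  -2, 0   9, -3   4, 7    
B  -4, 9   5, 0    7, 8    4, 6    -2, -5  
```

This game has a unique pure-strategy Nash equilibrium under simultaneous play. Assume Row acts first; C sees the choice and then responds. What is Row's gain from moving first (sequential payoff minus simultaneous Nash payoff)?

1

C best-responds to each possible Row move:
- T: C compares 10, -2, 2, 7, -1 and picks c1; Row would get 3.
- M: C compares 4, -1, 0, -3, 7 and picks c5; Row would get 4.
- B: C compares 9, 0, 8, 6, -5 and picks c1; Row would get -4.
Row's induced payoffs are 3, 4, -4, so Row commits to M. Subgame-perfect outcome: (M, c5) with payoffs (4, 7).
Under simultaneous play:
Row's best replies: c1→T; c2→B; c3→B; c4→M; c5→T.
C's best replies: T→c1; M→c5; B→c1.
The unique mutual best reply is (T, c1), giving (3, 10).
Row's commitment gain: 4 − 3 = 1.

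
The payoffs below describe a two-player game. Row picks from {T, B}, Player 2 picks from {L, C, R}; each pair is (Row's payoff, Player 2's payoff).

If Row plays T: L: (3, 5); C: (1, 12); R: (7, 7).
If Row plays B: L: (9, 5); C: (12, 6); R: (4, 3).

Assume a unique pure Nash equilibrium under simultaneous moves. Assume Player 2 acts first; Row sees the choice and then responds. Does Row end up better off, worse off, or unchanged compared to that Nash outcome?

worse off

Backward induction with Player 2 moving first.
- L: Row compares 3, 9 and picks B; Player 2 would get 5.
- C: Row compares 1, 12 and picks B; Player 2 would get 6.
- R: Row compares 7, 4 and picks T; Player 2 would get 7.
Maximizing over 5, 6, 7, Player 2 chooses R. Subgame-perfect outcome: (T, R) with payoffs (7, 7).
Now find the simultaneous Nash equilibrium.
Row's best replies: L→B; C→B; R→T.
Player 2's best replies: T→C; B→C.
Only (B, C) has each player best-responding; Nash payoffs (12, 6).
Row earns 7 sequentially versus 12 at the Nash outcome: worse off.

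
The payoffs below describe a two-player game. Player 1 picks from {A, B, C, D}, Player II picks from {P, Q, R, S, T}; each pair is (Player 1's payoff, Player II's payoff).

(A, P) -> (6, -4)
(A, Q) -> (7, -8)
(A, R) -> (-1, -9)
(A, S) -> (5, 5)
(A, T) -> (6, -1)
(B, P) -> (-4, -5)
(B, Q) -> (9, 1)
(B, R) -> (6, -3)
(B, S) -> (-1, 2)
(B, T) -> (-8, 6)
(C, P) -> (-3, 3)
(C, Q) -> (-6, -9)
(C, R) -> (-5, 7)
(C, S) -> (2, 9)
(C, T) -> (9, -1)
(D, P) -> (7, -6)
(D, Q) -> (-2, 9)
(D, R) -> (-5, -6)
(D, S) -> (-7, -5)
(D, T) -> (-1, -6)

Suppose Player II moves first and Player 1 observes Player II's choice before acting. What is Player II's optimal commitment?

Player 1 best-responds to each possible Player II move:
- P: Player 1 compares 6, -4, -3, 7 and picks D; Player II would get -6.
- Q: Player 1 compares 7, 9, -6, -2 and picks B; Player II would get 1.
- R: Player 1 compares -1, 6, -5, -5 and picks B; Player II would get -3.
- S: Player 1 compares 5, -1, 2, -7 and picks A; Player II would get 5.
- T: Player 1 compares 6, -8, 9, -1 and picks C; Player II would get -1.
Maximizing over -6, 1, -3, 5, -1, Player II chooses S. Subgame-perfect outcome: (A, S) with payoffs (5, 5).

S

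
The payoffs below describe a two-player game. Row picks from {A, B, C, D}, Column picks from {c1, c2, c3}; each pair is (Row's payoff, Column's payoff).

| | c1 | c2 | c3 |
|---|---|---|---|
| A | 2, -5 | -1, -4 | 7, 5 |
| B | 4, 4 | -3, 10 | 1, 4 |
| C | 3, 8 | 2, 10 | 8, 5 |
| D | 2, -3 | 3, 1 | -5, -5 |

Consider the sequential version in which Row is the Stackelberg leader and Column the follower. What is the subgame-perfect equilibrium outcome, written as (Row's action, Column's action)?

Backward induction with Row moving first.
- A: Column compares -5, -4, 5 and picks c3; Row would get 7.
- B: Column compares 4, 10, 4 and picks c2; Row would get -3.
- C: Column compares 8, 10, 5 and picks c2; Row would get 2.
- D: Column compares -3, 1, -5 and picks c2; Row would get 3.
Maximizing over 7, -3, 2, 3, Row chooses A. Subgame-perfect outcome: (A, c3) with payoffs (7, 5).

(A, c3)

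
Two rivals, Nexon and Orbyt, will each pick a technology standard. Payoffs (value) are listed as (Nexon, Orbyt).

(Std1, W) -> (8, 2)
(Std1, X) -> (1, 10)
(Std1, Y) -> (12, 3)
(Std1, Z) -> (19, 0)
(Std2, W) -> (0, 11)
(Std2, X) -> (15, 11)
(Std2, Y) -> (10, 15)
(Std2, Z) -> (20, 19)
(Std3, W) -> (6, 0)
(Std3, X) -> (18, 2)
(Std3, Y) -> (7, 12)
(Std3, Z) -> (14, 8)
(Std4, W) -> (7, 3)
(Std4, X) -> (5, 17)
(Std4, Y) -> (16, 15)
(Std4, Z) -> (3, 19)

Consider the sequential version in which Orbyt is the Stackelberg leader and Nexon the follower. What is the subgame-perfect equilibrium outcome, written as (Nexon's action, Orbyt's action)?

Solve by backward induction (Orbyt leads).
- W: Nexon compares 8, 0, 6, 7 and picks Std1; Orbyt would get 2.
- X: Nexon compares 1, 15, 18, 5 and picks Std3; Orbyt would get 2.
- Y: Nexon compares 12, 10, 7, 16 and picks Std4; Orbyt would get 15.
- Z: Nexon compares 19, 20, 14, 3 and picks Std2; Orbyt would get 19.
Maximizing over 2, 2, 15, 19, Orbyt chooses Z. Subgame-perfect outcome: (Std2, Z) with payoffs (20, 19).

(Std2, Z)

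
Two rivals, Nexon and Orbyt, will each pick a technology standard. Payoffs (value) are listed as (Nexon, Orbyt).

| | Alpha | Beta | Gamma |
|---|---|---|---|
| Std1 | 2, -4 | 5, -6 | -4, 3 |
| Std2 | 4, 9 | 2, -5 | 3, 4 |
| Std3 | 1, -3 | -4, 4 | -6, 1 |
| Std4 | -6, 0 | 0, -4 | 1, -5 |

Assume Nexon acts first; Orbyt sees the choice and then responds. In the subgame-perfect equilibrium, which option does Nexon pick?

Solve by backward induction (Nexon leads).
- Std1 → Orbyt plays Gamma (best of -4, -6, 3); Nexon gets -4.
- Std2 → Orbyt plays Alpha (best of 9, -5, 4); Nexon gets 4.
- Std3 → Orbyt plays Beta (best of -3, 4, 1); Nexon gets -4.
- Std4 → Orbyt plays Alpha (best of 0, -4, -5); Nexon gets -6.
Among -4, 4, -4, -6, the best is 4 at Std2. Subgame-perfect outcome: (Std2, Alpha) with payoffs (4, 9).

Std2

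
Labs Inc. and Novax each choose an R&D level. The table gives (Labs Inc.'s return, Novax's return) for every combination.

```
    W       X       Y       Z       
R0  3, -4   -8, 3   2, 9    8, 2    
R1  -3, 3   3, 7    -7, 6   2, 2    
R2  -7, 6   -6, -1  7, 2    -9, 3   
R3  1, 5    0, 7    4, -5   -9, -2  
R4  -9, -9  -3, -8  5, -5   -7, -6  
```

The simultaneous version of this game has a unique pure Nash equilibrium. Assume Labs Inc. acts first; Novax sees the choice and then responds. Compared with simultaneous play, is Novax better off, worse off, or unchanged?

worse off

Novax best-responds to each possible Labs Inc. move:
- R0 → Novax plays Y (best of -4, 3, 9, 2); Labs Inc. gets 2.
- R1 → Novax plays X (best of 3, 7, 6, 2); Labs Inc. gets 3.
- R2 → Novax plays W (best of 6, -1, 2, 3); Labs Inc. gets -7.
- R3 → Novax plays X (best of 5, 7, -5, -2); Labs Inc. gets 0.
- R4 → Novax plays Y (best of -9, -8, -5, -6); Labs Inc. gets 5.
Maximizing over 2, 3, -7, 0, 5, Labs Inc. chooses R4. Subgame-perfect outcome: (R4, Y) with payoffs (5, -5).
Under simultaneous play:
Labs Inc.'s best replies: W→R0; X→R1; Y→R2; Z→R0.
Novax's best replies: R0→Y; R1→X; R2→W; R3→X; R4→Y.
The unique mutual best reply is (R1, X), giving (3, 7).
Novax earns -5 sequentially versus 7 at the Nash outcome: worse off.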